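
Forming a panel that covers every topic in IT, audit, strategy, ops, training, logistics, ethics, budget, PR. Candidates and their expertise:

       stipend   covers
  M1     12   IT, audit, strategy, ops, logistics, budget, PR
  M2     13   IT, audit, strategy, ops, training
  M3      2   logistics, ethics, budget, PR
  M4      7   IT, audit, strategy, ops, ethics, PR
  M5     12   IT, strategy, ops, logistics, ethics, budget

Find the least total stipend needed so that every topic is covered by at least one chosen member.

15

M2, M3 cover every topic at stipend 13 + 2 = 15.
Any cover uses at least 2 members; among all covering selections none totals below 15.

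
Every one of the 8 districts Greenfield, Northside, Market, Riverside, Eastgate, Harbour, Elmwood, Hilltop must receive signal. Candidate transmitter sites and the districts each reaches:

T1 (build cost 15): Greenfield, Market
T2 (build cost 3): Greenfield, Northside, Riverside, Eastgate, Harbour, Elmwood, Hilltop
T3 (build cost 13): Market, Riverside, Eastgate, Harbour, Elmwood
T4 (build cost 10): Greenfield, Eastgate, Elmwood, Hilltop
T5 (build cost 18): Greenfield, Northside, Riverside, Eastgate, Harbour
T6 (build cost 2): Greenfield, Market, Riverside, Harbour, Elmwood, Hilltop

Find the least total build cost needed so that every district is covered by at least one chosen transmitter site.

T2, T6 cover every district at build cost 3 + 2 = 5.
Any cover uses at least 2 transmitter sites; among all covering selections none totals below 5.

5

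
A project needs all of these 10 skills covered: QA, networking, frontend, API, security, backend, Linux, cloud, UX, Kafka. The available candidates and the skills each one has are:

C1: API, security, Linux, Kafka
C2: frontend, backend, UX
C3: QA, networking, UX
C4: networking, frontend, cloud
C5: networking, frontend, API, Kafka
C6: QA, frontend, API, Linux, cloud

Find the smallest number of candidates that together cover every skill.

4

C1, C2, C3, C4 together cover {QA, networking, frontend, API, security, backend, Linux, cloud, UX, Kafka} — every skill.
No 3 of the 6 candidates cover everything (all 20 triples fall short), so 4 is minimum.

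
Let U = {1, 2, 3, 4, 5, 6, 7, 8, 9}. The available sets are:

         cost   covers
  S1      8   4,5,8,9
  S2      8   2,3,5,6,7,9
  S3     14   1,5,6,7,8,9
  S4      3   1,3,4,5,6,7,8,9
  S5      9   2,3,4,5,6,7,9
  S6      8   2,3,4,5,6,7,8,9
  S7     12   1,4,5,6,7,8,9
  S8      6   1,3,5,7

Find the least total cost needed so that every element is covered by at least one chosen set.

S2, S4 cover every element at cost 8 + 3 = 11.
Any cover uses at least 2 sets; among all covering selections none totals below 11.

11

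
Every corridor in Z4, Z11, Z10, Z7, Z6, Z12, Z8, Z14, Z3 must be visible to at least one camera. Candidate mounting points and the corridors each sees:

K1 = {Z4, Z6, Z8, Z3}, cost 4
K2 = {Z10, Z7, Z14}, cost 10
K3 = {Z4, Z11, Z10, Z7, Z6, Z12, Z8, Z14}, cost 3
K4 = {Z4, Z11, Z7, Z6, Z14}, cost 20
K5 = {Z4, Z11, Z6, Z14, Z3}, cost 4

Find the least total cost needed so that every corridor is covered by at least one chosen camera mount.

7

K1, K3 cover every corridor at cost 4 + 3 = 7.
Any cover uses at least 2 camera mounts; among all covering selections none totals below 7.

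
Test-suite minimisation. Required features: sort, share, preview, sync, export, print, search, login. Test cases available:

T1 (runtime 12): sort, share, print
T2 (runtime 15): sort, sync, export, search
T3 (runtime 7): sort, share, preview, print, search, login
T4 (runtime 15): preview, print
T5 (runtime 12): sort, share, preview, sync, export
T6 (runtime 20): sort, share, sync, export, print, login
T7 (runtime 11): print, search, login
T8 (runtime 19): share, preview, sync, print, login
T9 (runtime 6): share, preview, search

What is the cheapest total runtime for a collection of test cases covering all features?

19

T3, T5 cover every feature at runtime 7 + 12 = 19.
Any cover uses at least 2 test cases; among all covering selections none totals below 19.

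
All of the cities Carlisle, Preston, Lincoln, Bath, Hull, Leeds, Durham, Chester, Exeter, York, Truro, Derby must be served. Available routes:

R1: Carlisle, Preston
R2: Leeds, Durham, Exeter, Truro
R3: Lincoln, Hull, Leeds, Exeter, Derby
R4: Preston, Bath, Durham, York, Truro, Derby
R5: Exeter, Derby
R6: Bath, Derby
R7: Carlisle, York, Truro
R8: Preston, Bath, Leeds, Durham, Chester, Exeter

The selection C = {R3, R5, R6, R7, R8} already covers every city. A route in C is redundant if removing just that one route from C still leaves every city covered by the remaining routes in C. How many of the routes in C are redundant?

Drop R3: Lincoln, Hull uncovered — not redundant.
Drop R5: the rest still cover every city — redundant.
Drop R6: the rest still cover every city — redundant.
Drop R7: Carlisle, York, Truro uncovered — not redundant.
Drop R8: Preston, Durham, Chester uncovered — not redundant.
2 redundant: R5, R6.

2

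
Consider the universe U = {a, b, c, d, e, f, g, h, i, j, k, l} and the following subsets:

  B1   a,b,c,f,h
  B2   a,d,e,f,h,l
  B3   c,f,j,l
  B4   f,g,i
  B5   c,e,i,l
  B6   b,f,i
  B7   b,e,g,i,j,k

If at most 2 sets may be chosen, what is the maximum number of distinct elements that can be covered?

11

Choosing B2, B7 covers {a, b, d, e, f, g, h, i, j, k, l} — 11 elements.
No choice of 2 sets does better; here c is left uncovered.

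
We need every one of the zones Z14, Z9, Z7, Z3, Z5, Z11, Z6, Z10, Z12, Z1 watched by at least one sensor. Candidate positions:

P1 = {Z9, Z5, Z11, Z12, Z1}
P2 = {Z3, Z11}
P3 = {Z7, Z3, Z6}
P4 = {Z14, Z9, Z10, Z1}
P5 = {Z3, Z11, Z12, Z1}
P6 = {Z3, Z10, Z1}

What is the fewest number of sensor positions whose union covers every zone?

3

P1, P3, P4 together cover {Z14, Z9, Z7, Z3, Z5, Z11, Z6, Z10, Z12, Z1} — every zone.
No 2 of the 6 sensor positions cover everything (all 15 pairs fall short), so 3 is minimum.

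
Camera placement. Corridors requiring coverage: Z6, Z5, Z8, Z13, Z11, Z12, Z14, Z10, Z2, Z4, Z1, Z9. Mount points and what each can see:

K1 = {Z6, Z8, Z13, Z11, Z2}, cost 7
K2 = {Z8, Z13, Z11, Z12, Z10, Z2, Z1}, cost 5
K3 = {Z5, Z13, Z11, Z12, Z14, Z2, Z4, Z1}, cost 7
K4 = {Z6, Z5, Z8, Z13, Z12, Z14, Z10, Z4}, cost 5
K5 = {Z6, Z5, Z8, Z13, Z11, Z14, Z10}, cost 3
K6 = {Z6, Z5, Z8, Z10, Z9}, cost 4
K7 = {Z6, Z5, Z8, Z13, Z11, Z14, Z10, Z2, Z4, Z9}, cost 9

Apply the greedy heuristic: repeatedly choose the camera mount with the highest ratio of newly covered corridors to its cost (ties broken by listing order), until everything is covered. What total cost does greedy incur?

17

Pick 1: K5 adds 7 new (Z6, Z5, Z8, Z13, Z11, Z14, Z10) at cost 3 (ratio 7/3).
Pick 2: K2 adds 3 new (Z12, Z2, Z1) at cost 5 (ratio 3/5).
Pick 3: K6 adds 1 new (Z9) at cost 4 (ratio 1/4).
Pick 4: K4 adds 1 new (Z4) at cost 5 (ratio 1/5).
Greedy total cost: 3 + 5 + 4 + 5 = 17. (The true optimum is 11, so greedy overshoots here.)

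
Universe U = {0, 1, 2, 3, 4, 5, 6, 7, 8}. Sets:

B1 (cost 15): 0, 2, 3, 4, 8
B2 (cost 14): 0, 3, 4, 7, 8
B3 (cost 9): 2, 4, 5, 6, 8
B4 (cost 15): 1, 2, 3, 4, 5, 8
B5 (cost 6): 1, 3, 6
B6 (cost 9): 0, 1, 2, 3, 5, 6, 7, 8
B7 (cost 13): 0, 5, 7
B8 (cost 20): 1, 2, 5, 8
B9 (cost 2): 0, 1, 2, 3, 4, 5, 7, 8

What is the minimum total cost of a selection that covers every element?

8

B5, B9 cover every element at cost 6 + 2 = 8.
Any cover uses at least 2 sets; among all covering selections none totals below 8.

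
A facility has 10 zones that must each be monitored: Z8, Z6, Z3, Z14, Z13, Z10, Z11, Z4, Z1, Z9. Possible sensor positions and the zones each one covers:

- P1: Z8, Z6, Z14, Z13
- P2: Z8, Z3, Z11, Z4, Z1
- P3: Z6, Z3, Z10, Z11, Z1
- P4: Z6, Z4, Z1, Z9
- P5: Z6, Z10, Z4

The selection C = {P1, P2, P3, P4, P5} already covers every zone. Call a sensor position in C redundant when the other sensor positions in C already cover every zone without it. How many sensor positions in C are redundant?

3

Drop P1: Z14, Z13 uncovered — not redundant.
Drop P2: the rest still cover every zone — redundant.
Drop P3: the rest still cover every zone — redundant.
Drop P4: Z9 uncovered — not redundant.
Drop P5: the rest still cover every zone — redundant.
3 redundant: P2, P3, P5.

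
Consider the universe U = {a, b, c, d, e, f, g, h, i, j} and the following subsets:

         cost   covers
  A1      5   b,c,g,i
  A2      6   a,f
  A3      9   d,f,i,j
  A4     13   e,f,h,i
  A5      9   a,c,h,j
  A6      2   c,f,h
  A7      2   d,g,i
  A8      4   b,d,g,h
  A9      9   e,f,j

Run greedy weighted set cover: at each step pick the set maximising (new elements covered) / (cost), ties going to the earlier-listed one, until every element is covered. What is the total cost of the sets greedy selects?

Pick 1: A6 adds 3 new (c, f, h) at cost 2 (ratio 3/2).
Pick 2: A7 adds 3 new (d, g, i) at cost 2 (ratio 3/2).
Pick 3: A8 adds 1 new (b) at cost 4 (ratio 1/4).
Pick 4: A5 adds 2 new (a, j) at cost 9 (ratio 2/9).
Pick 5: A9 adds 1 new (e) at cost 9 (ratio 1/9).
Greedy total cost: 2 + 2 + 4 + 9 + 9 = 26. (The true optimum is 23, so greedy overshoots here.)

26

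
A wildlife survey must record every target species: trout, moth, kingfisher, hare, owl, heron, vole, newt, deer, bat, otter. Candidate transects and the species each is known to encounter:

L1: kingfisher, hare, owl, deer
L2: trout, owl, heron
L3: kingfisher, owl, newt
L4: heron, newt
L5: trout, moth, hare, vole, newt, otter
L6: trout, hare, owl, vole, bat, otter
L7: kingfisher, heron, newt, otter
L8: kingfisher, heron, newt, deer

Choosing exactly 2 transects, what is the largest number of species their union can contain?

10

Choosing L6, L8 covers {trout, kingfisher, hare, owl, heron, vole, newt, deer, bat, otter} — 10 species.
No choice of 2 transects does better; here moth is left uncovered.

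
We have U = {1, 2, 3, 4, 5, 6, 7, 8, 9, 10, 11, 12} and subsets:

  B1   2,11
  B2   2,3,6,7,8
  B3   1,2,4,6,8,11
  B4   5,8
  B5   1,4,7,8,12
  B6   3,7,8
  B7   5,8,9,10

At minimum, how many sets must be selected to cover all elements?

4

B1, B2, B5, B7 together cover {1, 2, 3, 4, 5, 6, 7, 8, 9, 10, 11, 12} — every element.
No 3 of the 7 sets cover everything (all 35 triples fall short), so 4 is minimum.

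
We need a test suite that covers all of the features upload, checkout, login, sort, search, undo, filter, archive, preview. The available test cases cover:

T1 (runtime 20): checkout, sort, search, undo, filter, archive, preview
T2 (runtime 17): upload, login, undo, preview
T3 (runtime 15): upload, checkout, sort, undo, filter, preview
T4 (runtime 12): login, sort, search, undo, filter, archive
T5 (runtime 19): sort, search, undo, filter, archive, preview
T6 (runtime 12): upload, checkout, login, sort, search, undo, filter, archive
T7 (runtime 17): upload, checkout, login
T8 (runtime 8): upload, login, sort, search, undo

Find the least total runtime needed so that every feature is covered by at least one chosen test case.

T3, T4 cover every feature at runtime 15 + 12 = 27.
Any cover uses at least 2 test cases; among all covering selections none totals below 27.

27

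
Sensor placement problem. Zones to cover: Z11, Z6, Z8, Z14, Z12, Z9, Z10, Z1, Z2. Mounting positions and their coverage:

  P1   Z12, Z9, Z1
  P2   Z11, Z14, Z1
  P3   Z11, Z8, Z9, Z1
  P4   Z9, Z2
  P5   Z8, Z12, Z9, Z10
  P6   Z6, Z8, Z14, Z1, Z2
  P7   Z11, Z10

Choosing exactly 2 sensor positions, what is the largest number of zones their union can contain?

8

Choosing P5, P6 covers {Z6, Z8, Z14, Z12, Z9, Z10, Z1, Z2} — 8 zones.
No choice of 2 sensor positions does better; here Z11 is left uncovered.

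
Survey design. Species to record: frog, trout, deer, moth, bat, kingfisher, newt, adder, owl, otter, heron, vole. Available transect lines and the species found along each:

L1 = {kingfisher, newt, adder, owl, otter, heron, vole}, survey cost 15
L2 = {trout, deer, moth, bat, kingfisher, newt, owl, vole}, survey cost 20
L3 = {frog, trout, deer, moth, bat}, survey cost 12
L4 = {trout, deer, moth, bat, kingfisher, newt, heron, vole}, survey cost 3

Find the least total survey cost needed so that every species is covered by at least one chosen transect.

L1, L3 cover every species at survey cost 15 + 12 = 27.
Any cover uses at least 2 transects; among all covering selections none totals below 27.

27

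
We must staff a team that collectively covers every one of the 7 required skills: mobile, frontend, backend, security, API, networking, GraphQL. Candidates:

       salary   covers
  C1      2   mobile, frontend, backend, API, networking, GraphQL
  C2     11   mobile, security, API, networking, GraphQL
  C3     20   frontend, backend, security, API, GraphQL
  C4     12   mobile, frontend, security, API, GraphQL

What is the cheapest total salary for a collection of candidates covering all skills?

C1, C2 cover every skill at salary 2 + 11 = 13.
Any cover uses at least 2 candidates; among all covering selections none totals below 13.

13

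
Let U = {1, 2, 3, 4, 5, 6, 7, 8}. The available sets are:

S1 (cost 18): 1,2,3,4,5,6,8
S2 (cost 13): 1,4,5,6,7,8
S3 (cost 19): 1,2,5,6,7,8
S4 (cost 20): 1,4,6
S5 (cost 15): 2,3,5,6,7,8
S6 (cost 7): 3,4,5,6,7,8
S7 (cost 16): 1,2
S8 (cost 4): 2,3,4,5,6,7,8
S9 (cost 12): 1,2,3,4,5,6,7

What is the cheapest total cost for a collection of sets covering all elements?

16

S8, S9 cover every element at cost 4 + 12 = 16.
Any cover uses at least 2 sets; among all covering selections none totals below 16.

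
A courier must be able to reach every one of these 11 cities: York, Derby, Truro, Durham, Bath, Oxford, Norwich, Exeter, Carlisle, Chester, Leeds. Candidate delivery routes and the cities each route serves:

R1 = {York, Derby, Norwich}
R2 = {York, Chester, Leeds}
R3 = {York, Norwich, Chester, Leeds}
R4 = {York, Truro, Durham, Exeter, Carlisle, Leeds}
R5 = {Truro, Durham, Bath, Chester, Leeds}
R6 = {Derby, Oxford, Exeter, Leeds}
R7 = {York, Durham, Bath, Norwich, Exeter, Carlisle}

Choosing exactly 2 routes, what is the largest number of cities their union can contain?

Choosing R5, R7 covers {York, Truro, Durham, Bath, Norwich, Exeter, Carlisle, Chester, Leeds} — 9 cities.
No choice of 2 routes does better; here Derby, Oxford are left uncovered.

9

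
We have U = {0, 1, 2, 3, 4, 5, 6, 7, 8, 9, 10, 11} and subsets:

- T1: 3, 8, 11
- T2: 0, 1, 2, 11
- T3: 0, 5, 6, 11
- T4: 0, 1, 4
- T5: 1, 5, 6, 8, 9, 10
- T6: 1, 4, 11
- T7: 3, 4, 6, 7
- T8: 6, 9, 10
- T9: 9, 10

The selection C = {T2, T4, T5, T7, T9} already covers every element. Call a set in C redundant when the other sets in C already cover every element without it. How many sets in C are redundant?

Drop T2: 2, 11 uncovered — not redundant.
Drop T4: the rest still cover every element — redundant.
Drop T5: 5, 8 uncovered — not redundant.
Drop T7: 3, 7 uncovered — not redundant.
Drop T9: the rest still cover every element — redundant.
2 redundant: T4, T9.

2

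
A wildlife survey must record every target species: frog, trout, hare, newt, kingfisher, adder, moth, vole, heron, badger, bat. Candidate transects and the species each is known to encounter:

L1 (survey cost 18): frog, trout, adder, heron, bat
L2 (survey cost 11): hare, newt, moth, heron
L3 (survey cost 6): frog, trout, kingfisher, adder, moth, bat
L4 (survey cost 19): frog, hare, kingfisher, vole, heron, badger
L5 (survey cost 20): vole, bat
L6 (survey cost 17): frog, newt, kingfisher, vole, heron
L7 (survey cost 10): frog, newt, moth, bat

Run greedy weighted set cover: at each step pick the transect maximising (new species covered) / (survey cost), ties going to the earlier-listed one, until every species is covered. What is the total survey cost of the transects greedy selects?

36

Pick 1: L3 adds 6 new (frog, trout, kingfisher, adder, moth, bat) at survey cost 6 (ratio 6/6).
Pick 2: L2 adds 3 new (hare, newt, heron) at survey cost 11 (ratio 3/11).
Pick 3: L4 adds 2 new (vole, badger) at survey cost 19 (ratio 2/19).
Greedy total survey cost: 6 + 11 + 19 = 36. (The true optimum is 35, so greedy overshoots here.)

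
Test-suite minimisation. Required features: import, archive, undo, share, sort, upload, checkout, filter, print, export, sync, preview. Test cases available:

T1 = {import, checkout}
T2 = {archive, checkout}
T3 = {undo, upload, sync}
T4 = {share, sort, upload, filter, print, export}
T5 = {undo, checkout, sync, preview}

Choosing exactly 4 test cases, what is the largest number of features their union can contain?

12

Choosing T1, T2, T4, T5 covers {import, archive, undo, share, sort, upload, checkout, filter, print, export, sync, preview} — 12 features.
That is all 12 features.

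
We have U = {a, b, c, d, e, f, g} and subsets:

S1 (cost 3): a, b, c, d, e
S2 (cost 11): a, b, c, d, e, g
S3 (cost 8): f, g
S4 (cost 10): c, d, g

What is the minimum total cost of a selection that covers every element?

11

S1, S3 cover every element at cost 3 + 8 = 11.
Any cover uses at least 2 sets; among all covering selections none totals below 11.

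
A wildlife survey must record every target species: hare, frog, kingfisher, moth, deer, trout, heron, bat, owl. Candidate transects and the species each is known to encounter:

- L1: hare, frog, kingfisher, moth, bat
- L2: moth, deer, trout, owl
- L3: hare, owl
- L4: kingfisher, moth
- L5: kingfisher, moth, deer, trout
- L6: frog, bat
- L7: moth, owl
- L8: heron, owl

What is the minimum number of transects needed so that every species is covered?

L1, L2, L8 together cover {hare, frog, kingfisher, moth, deer, trout, heron, bat, owl} — every species.
No 2 of the 8 transects cover everything (all 28 pairs fall short), so 3 is minimum.

3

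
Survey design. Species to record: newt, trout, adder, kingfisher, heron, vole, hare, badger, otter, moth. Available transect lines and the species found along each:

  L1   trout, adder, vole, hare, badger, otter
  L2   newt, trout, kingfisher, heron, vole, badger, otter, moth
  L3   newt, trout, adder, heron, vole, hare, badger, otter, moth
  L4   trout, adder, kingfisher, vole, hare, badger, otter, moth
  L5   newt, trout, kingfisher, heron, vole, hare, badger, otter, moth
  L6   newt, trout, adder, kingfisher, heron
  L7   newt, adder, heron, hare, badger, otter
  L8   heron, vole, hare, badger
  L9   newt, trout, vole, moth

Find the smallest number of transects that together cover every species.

L1, L2 together cover {newt, trout, adder, kingfisher, heron, vole, hare, badger, otter, moth} — every species.
No single transect contains all 10 species, so 2 is optimal.

2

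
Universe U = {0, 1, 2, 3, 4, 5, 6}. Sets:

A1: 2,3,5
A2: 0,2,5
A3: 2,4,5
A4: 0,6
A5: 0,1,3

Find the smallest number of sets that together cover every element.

A3, A4, A5 together cover {0, 1, 2, 3, 4, 5, 6} — every element.
No 2 of the 5 sets cover everything (all 10 pairs fall short), so 3 is minimum.

3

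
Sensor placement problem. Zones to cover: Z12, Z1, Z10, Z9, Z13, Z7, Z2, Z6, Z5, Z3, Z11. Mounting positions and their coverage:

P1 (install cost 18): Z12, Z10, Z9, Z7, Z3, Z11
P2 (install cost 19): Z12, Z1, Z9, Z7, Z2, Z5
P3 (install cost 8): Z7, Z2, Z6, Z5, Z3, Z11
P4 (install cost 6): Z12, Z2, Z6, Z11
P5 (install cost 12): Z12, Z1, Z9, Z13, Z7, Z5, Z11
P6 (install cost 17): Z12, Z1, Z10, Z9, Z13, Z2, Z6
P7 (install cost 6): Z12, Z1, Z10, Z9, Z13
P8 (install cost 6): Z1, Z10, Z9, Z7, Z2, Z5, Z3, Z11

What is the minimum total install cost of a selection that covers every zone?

P3, P7 cover every zone at install cost 8 + 6 = 14.
Any cover uses at least 2 sensor positions; among all covering selections none totals below 14.

14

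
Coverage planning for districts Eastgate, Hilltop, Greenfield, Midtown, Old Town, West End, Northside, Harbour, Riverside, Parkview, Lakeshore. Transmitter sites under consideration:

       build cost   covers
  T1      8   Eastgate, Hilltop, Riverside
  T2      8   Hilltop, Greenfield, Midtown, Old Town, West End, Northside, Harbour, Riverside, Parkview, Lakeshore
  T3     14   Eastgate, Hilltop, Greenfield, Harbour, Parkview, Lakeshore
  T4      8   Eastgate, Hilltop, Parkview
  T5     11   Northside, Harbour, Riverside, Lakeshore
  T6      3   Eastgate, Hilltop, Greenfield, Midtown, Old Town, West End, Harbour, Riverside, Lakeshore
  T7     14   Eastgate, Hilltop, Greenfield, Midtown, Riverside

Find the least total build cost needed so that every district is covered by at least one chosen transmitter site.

T2, T6 cover every district at build cost 8 + 3 = 11.
Any cover uses at least 2 transmitter sites; among all covering selections none totals below 11.

11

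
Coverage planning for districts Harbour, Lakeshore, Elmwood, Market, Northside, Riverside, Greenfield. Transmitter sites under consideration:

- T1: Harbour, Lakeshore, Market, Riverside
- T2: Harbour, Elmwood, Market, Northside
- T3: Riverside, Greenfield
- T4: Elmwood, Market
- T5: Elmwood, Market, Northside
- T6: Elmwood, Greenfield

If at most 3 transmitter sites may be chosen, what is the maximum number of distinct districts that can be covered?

Choosing T1, T2, T3 covers {Harbour, Lakeshore, Elmwood, Market, Northside, Riverside, Greenfield} — 7 districts.
That is all 7 districts.

7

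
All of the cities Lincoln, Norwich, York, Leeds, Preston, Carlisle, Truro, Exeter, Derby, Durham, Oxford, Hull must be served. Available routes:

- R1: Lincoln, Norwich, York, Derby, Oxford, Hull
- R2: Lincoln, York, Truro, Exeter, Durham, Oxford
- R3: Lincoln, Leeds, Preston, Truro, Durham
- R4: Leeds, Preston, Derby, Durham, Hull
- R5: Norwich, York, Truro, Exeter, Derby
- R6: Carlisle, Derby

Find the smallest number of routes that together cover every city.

R1, R2, R3, R6 together cover {Lincoln, Norwich, York, Leeds, Preston, Carlisle, Truro, Exeter, Derby, Durham, Oxford, Hull} — every city.
No 3 of the 6 routes cover everything (all 20 triples fall short), so 4 is minimum.

4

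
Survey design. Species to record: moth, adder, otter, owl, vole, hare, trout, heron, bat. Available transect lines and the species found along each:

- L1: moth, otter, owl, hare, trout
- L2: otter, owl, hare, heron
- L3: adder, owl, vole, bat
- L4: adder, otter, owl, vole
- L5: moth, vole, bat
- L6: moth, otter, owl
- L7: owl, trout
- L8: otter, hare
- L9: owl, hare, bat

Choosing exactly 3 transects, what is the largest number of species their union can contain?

9

Choosing L1, L2, L3 covers {moth, adder, otter, owl, vole, hare, trout, heron, bat} — 9 species.
That is all 9 species.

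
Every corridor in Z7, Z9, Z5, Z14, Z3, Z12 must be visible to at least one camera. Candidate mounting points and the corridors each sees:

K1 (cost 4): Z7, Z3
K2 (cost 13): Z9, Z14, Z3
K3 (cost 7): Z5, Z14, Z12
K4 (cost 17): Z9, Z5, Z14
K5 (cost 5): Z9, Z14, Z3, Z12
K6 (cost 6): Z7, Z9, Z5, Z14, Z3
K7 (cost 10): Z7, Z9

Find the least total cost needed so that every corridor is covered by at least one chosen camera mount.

11

K5, K6 cover every corridor at cost 5 + 6 = 11.
Any cover uses at least 2 camera mounts; among all covering selections none totals below 11.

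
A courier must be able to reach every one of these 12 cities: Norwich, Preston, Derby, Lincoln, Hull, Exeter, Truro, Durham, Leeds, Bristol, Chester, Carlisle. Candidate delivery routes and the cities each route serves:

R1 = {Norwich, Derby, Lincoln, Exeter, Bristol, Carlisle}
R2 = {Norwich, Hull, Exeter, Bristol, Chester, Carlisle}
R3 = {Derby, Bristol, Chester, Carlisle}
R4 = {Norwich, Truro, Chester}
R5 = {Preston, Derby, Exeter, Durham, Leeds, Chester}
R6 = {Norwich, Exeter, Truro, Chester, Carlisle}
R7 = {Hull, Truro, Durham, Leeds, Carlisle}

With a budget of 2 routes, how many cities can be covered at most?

10

Choosing R1, R5 covers {Norwich, Preston, Derby, Lincoln, Exeter, Durham, Leeds, Bristol, Chester, Carlisle} — 10 cities.
No choice of 2 routes does better; here Hull, Truro are left uncovered.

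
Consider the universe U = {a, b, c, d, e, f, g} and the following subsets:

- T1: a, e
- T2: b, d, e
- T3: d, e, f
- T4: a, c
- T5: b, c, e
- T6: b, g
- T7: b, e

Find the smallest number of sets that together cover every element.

3

T3, T4, T6 together cover {a, b, c, d, e, f, g} — every element.
No 2 of the 7 sets cover everything (all 21 pairs fall short), so 3 is minimum.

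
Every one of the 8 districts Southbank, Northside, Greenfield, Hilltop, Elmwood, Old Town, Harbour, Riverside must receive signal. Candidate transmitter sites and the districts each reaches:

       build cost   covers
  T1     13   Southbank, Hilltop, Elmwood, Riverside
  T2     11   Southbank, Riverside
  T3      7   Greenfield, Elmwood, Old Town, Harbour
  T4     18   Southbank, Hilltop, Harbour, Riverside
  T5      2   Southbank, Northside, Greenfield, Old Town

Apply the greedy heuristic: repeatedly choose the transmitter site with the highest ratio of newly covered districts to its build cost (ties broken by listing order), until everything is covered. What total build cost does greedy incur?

22

Pick 1: T5 adds 4 new (Southbank, Northside, Greenfield, Old Town) at build cost 2 (ratio 4/2).
Pick 2: T3 adds 2 new (Elmwood, Harbour) at build cost 7 (ratio 2/7).
Pick 3: T1 adds 2 new (Hilltop, Riverside) at build cost 13 (ratio 2/13).
Greedy total build cost: 2 + 7 + 13 = 22.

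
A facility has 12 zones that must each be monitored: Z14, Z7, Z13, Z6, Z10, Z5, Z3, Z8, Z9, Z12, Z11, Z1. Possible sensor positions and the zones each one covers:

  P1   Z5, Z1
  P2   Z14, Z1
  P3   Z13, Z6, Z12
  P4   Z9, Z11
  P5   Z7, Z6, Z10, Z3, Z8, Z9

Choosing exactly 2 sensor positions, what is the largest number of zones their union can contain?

8

Choosing P1, P5 covers {Z7, Z6, Z10, Z5, Z3, Z8, Z9, Z1} — 8 zones.
No choice of 2 sensor positions does better; here Z14, Z13, Z12, Z11 are left uncovered.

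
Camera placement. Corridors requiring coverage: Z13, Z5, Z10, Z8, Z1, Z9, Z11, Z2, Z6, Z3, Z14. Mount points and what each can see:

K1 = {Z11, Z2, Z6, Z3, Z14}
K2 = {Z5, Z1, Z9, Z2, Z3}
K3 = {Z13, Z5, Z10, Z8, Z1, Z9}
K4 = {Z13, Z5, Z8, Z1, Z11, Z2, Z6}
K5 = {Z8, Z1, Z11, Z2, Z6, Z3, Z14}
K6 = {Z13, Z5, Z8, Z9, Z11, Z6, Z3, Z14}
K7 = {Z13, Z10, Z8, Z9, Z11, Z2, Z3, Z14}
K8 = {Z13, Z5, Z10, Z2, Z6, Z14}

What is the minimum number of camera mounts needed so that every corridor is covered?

2

K1, K3 together cover {Z13, Z5, Z10, Z8, Z1, Z9, Z11, Z2, Z6, Z3, Z14} — every corridor.
No single camera mount contains all 11 corridors, so 2 is optimal.
Greedy (largest uncovered first) would take K6, K2, K3 — 3 camera mounts — but 2 suffice.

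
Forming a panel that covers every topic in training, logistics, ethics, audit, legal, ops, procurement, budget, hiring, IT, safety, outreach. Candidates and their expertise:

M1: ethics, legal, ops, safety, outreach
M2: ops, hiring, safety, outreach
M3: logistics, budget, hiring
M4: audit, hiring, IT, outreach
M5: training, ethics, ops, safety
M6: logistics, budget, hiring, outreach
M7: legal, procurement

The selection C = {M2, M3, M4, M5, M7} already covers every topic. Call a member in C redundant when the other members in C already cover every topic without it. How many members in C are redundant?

Drop M2: the rest still cover every topic — redundant.
Drop M3: logistics, budget uncovered — not redundant.
Drop M4: audit, IT uncovered — not redundant.
Drop M5: training, ethics uncovered — not redundant.
Drop M7: legal, procurement uncovered — not redundant.
1 redundant: M2.

1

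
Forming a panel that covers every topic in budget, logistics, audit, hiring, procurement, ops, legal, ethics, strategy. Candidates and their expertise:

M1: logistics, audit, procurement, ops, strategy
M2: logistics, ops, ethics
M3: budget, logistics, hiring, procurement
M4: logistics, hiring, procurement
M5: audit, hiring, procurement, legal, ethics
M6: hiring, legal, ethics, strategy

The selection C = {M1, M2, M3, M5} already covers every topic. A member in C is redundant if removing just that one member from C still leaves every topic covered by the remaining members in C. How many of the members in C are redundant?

Drop M1: strategy uncovered — not redundant.
Drop M2: the rest still cover every topic — redundant.
Drop M3: budget uncovered — not redundant.
Drop M5: legal uncovered — not redundant.
1 redundant: M2.

1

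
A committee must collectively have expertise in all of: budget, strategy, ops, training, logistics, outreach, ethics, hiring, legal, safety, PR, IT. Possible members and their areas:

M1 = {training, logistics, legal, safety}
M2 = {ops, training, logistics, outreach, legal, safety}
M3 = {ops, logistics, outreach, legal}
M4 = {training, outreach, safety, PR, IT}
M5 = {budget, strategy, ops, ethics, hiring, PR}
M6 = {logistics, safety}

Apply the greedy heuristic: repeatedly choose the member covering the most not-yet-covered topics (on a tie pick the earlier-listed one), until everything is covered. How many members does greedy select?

3

Pick 1: M2 covers 6 new topics (ops, training, logistics, outreach, legal, safety).
Pick 2: M5 covers 5 new topics (budget, strategy, ethics, hiring, PR).
Pick 3: M4 covers 1 new topics (IT).
Greedy uses 3 members.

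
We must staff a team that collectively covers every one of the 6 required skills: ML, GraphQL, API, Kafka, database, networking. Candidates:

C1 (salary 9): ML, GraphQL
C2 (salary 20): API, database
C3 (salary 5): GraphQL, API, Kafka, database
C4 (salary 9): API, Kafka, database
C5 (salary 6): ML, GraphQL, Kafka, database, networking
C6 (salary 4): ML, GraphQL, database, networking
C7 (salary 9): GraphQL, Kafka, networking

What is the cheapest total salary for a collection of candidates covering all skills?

9

C3, C6 cover every skill at salary 5 + 4 = 9.
Any cover uses at least 2 candidates; among all covering selections none totals below 9.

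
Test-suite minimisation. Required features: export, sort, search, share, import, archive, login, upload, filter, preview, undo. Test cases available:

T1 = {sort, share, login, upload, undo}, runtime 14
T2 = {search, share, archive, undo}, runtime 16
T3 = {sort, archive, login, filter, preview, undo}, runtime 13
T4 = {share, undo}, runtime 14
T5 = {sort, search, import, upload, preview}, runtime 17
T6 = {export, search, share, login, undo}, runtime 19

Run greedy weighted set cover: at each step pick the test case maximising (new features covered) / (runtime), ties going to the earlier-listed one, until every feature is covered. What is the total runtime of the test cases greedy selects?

Pick 1: T3 adds 6 new (sort, archive, login, filter, preview, undo) at runtime 13 (ratio 6/13).
Pick 2: T5 adds 3 new (search, import, upload) at runtime 17 (ratio 3/17).
Pick 3: T6 adds 2 new (export, share) at runtime 19 (ratio 2/19).
Greedy total runtime: 13 + 17 + 19 = 49.

49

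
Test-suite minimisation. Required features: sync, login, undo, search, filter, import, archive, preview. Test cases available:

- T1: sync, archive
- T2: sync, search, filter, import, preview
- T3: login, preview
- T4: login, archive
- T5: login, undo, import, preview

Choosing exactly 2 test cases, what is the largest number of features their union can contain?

Choosing T2, T4 covers {sync, login, search, filter, import, archive, preview} — 7 features.
No choice of 2 test cases does better; here undo is left uncovered.

7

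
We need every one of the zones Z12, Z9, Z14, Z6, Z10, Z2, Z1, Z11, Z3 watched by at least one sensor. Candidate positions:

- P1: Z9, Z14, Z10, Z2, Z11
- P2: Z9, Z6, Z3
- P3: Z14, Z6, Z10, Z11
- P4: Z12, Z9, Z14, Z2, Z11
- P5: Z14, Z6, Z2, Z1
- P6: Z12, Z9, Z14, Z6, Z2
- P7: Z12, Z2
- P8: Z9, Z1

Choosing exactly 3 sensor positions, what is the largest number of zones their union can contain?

8

Choosing P1, P2, P4 covers {Z12, Z9, Z14, Z6, Z10, Z2, Z11, Z3} — 8 zones.
No choice of 3 sensor positions does better; here Z1 is left uncovered.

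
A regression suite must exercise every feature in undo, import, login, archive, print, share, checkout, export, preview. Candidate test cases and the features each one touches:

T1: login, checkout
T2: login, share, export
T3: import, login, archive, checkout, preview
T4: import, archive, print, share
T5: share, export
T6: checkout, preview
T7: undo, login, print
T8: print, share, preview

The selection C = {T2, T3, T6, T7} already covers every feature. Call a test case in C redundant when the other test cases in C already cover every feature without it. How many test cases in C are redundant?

1

Drop T2: share, export uncovered — not redundant.
Drop T3: import, archive uncovered — not redundant.
Drop T6: the rest still cover every feature — redundant.
Drop T7: undo, print uncovered — not redundant.
1 redundant: T6.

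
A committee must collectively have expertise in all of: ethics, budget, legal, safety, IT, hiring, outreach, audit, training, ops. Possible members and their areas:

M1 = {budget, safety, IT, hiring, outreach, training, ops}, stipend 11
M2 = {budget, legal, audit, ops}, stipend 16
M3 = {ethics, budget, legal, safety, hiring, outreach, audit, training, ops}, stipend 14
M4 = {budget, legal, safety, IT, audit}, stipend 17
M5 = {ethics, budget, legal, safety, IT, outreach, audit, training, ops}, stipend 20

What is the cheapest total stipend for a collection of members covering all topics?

M1, M3 cover every topic at stipend 11 + 14 = 25.
Any cover uses at least 2 members; among all covering selections none totals below 25.

25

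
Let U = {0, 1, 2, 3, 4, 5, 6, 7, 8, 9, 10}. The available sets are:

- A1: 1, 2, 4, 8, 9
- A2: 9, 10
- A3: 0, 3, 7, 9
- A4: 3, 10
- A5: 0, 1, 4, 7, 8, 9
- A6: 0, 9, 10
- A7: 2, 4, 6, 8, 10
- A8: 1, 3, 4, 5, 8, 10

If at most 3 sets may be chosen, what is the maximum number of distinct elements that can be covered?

Choosing A3, A7, A8 covers {0, 1, 2, 3, 4, 5, 6, 7, 8, 9, 10} — 11 elements.
That is all 11 elements.

11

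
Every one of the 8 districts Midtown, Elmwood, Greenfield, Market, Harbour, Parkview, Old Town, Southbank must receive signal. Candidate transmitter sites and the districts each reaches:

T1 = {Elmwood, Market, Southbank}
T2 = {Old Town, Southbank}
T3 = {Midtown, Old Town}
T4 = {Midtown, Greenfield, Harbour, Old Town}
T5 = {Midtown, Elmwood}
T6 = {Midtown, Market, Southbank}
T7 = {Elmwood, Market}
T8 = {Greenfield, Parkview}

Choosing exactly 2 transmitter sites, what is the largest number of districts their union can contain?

Choosing T1, T4 covers {Midtown, Elmwood, Greenfield, Market, Harbour, Old Town, Southbank} — 7 districts.
No choice of 2 transmitter sites does better; here Parkview is left uncovered.

7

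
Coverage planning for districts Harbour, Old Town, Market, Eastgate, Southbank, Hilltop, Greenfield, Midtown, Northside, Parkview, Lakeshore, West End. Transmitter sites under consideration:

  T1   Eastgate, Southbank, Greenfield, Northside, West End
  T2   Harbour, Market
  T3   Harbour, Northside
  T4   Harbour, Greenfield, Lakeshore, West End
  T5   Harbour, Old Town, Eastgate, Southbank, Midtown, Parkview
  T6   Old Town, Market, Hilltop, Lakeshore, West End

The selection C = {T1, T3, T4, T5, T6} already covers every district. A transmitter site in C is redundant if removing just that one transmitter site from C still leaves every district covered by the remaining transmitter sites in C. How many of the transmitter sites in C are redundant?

3

Drop T1: the rest still cover every district — redundant.
Drop T3: the rest still cover every district — redundant.
Drop T4: the rest still cover every district — redundant.
Drop T5: Midtown, Parkview uncovered — not redundant.
Drop T6: Market, Hilltop uncovered — not redundant.
3 redundant: T1, T3, T4.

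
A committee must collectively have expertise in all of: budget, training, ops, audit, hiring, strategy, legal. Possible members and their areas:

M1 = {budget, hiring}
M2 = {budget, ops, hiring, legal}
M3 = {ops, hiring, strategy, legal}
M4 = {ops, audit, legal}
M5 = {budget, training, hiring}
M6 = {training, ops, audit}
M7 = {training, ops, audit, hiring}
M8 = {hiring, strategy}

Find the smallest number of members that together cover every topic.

3

M1, M3, M6 together cover {budget, training, ops, audit, hiring, strategy, legal} — every topic.
No 2 of the 8 members cover everything (all 28 pairs fall short), so 3 is minimum.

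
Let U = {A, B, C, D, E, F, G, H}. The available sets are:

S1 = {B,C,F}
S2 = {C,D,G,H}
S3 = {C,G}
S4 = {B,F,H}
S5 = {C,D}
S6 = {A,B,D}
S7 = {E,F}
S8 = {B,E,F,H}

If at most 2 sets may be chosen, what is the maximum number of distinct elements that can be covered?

Choosing S2, S8 covers {B, C, D, E, F, G, H} — 7 elements.
No choice of 2 sets does better; here A is left uncovered.

7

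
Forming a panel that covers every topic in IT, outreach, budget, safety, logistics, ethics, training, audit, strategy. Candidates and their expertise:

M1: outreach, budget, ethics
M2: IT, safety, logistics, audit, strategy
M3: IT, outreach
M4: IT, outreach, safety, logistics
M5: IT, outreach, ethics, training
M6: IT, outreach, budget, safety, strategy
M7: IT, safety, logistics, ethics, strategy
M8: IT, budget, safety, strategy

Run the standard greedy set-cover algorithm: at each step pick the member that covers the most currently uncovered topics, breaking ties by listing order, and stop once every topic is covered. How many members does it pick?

Pick 1: M2 covers 5 new topics (IT, safety, logistics, audit, strategy).
Pick 2: M1 covers 3 new topics (outreach, budget, ethics).
Pick 3: M5 covers 1 new topics (training).
Greedy uses 3 members.

3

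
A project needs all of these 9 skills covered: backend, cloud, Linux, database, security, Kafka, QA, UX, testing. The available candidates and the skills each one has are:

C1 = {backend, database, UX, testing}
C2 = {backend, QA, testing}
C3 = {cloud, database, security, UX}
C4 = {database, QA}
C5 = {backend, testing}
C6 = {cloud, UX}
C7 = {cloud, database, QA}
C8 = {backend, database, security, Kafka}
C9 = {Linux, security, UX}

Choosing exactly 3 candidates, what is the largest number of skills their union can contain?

Choosing C1, C7, C8 covers {backend, cloud, database, security, Kafka, QA, UX, testing} — 8 skills.
No choice of 3 candidates does better; here Linux is left uncovered.

8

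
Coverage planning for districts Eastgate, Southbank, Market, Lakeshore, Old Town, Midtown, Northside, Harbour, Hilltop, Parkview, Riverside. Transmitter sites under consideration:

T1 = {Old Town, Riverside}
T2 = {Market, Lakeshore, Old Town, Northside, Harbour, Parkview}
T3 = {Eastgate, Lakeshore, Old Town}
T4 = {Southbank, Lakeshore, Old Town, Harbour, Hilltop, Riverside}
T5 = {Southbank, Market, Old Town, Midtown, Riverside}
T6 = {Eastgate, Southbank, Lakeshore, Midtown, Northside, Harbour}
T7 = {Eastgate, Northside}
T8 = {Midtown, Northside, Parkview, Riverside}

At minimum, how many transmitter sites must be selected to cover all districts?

3

T2, T4, T6 together cover {Eastgate, Southbank, Market, Lakeshore, Old Town, Midtown, Northside, Harbour, Hilltop, Parkview, Riverside} — every district.
No 2 of the 8 transmitter sites cover everything (all 28 pairs fall short), so 3 is minimum.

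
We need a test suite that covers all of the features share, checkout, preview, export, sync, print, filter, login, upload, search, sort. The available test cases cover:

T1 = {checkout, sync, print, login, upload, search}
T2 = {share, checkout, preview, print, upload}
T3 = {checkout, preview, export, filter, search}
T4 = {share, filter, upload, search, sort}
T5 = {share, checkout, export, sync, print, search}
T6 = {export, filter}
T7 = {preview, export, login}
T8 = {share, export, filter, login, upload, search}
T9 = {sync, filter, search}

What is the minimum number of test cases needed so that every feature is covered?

3

T1, T3, T4 together cover {share, checkout, preview, export, sync, print, filter, login, upload, search, sort} — every feature.
No 2 of the 9 test cases cover everything (all 36 pairs fall short), so 3 is minimum.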